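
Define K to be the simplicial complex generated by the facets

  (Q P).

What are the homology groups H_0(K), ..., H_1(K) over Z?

Take the total order P < Q on the vertex set. Then K (dimension 1) consists of the simplices:

  0-simplices (2): P, Q
  1-simplices (1): PQ

giving chain groups C_0 ≅ Z^2, C_1 ≅ Z^1.

∂_1: C_1 → C_0 sends each edge [p,q] (with p < q) to q − p. For instance
  ∂PQ = Q − P.
The 2×1 boundary matrix has rank 1 and Smith normal form diag(1).

From H_k ≅ ker(∂_k) / im(∂_{k+1}) we obtain:

  H_0: rank C_0 − rank ∂_1 = 2 − 1 = 1, and the invariant factors of ∂_1 are all 1, so H_0 = Z.
  H_1: rank ker ∂_1 − rank ∂_2 = (1 − 1) − 0 = 0, and there is no ∂_2, so H_1 = 0.

H_0 = Z,  H_1 = 0.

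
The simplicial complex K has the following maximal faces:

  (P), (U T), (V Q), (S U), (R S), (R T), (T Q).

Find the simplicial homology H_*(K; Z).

We work with the vertex ordering P < Q < R < S < T < U < V. The simplices of K, each written with vertices in increasing order, are:

  0-simplices (7): P, Q, R, S, T, U, V
  1-simplices (6): QT, QV, RS, RT, SU, TU

Hence C_0 ≅ Z^7, C_1 ≅ Z^6.

∂_1: C_1 → C_0 is given by ∂[p,q] = [q] − [p]. For instance
  ∂QV = V − Q.
The resulting 7×6 matrix has rank 5, and its Smith normal form has invariant factors (1,1,1,1,1).

Now H_k = ker ∂_k / im ∂_{k+1}, so:

  H_0: rank C_0 − rank ∂_1 = 7 − 5 = 2, and the invariant factors of ∂_1 are all 1, so H_0 = Z^2.
  H_1: rank ker ∂_1 − rank ∂_2 = (6 − 5) − 0 = 1, and there is no ∂_2, so H_1 = Z.

H_0 = Z^2,  H_1 = Z.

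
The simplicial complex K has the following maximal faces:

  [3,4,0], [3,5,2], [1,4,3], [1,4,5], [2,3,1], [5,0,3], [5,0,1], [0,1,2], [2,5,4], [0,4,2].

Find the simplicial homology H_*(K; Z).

We work with the vertex ordering 0 < 1 < 2 < 3 < 4 < 5. The simplices of K, each written with vertices in increasing order, are:

  0-simplices (6): [0], [1], [2], [3], [4], [5]
  1-simplices (15): [0,1], [0,2], [0,3], [0,4], [0,5], [1,2], [1,3], [1,4], [1,5], [2,3], [2,4], [2,5], [3,4], [3,5], [4,5]
  2-simplices (10): [0,1,2], [0,1,5], [0,2,4], [0,3,4], [0,3,5], [1,2,3], [1,3,4], [1,4,5], [2,3,5], [2,4,5]

giving chain groups C_0 ≅ Z^6, C_1 ≅ Z^15, C_2 ≅ Z^10.

The boundary map ∂_1: C_1 → C_0 sends each edge [p,q] (with p < q) to q − p. For instance
  ∂[0,4] = [4] − [0].
As a 6×15 matrix over Z this has rank 5, with invariant factors (1,1,1,1,1).

Boundary ∂_2: C_2 → C_1 acts by ∂[p,q,r] = [q,r] − [p,r] + [p,q]. For instance
  ∂[0,3,4] = [3,4] − [0,4] + [0,3],
  ∂[0,1,2] = [1,2] − [0,2] + [0,1].
The 15×10 boundary matrix has rank 10 and Smith normal form diag(1,1,1,1,1,1,1,1,1,2).

Reading off H_k = ker ∂_k / im ∂_{k+1}:

  H_0: rank C_0 − rank ∂_1 = 6 − 5 = 1, and the invariant factors of ∂_1 are all 1, so H_0 = Z.
  H_1: rank ker ∂_1 − rank ∂_2 = (15 − 5) − 10 = 0, and ∂_2 has invariant factor 2 > 1, so H_1 = Z_2.
  H_2: rank ker ∂_2 − rank ∂_3 = (10 − 10) − 0 = 0, and there is no ∂_3, so H_2 = 0.

H_0 ≅ Z,  H_1 ≅ Z_2,  H_2 = 0.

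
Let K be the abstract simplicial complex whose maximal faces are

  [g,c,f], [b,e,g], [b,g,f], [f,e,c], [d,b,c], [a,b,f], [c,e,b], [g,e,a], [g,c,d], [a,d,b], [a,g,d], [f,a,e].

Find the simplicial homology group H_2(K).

Fix the vertex order a < b < c < d < e < f < g and write every simplex with vertices in increasing order. Then dim K = 2 and the simplices of K are:

  0-simplices (7): a, b, c, d, e, f, g
  1-simplices (18): ab, ad, ae, af, ag, bc, bd, be, bf, bg, cd, ce, cf, cg, dg, ef, eg, fg
  2-simplices (12): abd, abf, adg, aef, aeg, bcd, bce, beg, bfg, cdg, cef, cfg

giving chain groups C_0 ≅ Z^7, C_1 ≅ Z^18, C_2 ≅ Z^12.

∂_1: C_1 → C_0 is given by ∂[p,q] = [q] − [p]. For instance
  ∂bf = f − b.
The 7×18 boundary matrix has rank 6 and Smith normal form diag(1,1,1,1,1,1).

∂_2: C_2 → C_1 acts by ∂[p,q,r] = [q,r] − [p,r] + [p,q]. For instance
  ∂adg = dg − ag + ad,
  ∂bce = ce − be + bc.
This gives a 18×12 integer matrix of rank 12; reducing to Smith normal form yields diagonal entries (1,1,1,1,1,1,1,1,1,1,1,2).

Now H_k = ker ∂_k / im ∂_{k+1}, so:

  H_2: rank ker ∂_2 − rank ∂_3 = (12 − 12) − 0 = 0, and there is no ∂_3, so H_2 ≅ 0.

(K is a triangulation of the real projective plane RP^2.)

H_2 = 0.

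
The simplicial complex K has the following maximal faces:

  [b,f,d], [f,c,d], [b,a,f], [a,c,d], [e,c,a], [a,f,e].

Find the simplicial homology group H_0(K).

Order the vertices as a < b < c < d < e < f. Listing each simplex with vertices in this order, K has dimension 2 with simplices:

  0-simplices (6): a, b, c, d, e, f
  1-simplices (12): ab, ac, ad, ae, af, bd, bf, cd, ce, cf, df, ef
  2-simplices (6): abf, acd, ace, aef, bdf, cdf

so the chain groups are C_0 ≅ Z^6, C_1 ≅ Z^12, C_2 ≅ Z^6.

∂_1: C_1 → C_0 maps an edge to its endpoints' difference, ∂[p,q] = q − p.
This gives a 6×12 integer matrix of rank 5; reducing to Smith normal form yields diagonal entries (1,1,1,1,1).

Boundary ∂_2: C_2 → C_1 maps a triangle to the signed sum of its edges. For instance
  ∂ace = ce − ae + ac,
  ∂abf = bf − af + ab.
As a 12×6 matrix over Z this has rank 6, with invariant factors (1,1,1,1,1,1).

Now H_k = ker ∂_k / im ∂_{k+1}, so:

  H_0: rank C_0 − rank ∂_1 = 6 − 5 = 1, and the invariant factors of ∂_1 are all 1, so H_0 = Z.

H_0 = Z.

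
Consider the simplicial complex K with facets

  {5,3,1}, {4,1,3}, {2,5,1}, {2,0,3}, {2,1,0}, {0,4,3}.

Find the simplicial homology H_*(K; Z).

H_0 ≅ Z,  H_1 ≅ Z,  H_2 = 0.

Fix the vertex order 0 < 1 < 2 < 3 < 4 < 5 and write every simplex with vertices in increasing order. Then dim K = 2 and the simplices of K are:

  0-simplices (6): [0], [1], [2], [3], [4], [5]
  1-simplices (12): [0,1], [0,2], [0,3], [0,4], [1,2], [1,3], [1,4], [1,5], [2,3], [2,5], [3,4], [3,5]
  2-simplices (6): [0,1,2], [0,2,3], [0,3,4], [1,2,5], [1,3,4], [1,3,5]

Hence C_0 ≅ Z^6, C_1 ≅ Z^12, C_2 ≅ Z^6.

The boundary map ∂_1: C_1 → C_0 maps an edge to its endpoints' difference, ∂[p,q] = q − p.
The 6×12 boundary matrix has rank 5 and Smith normal form diag(1,1,1,1,1).

The boundary map ∂_2: C_2 → C_1 maps a triangle to the signed sum of its edges. For instance
  ∂[0,2,3] = [2,3] − [0,3] + [0,2],
  ∂[1,3,4] = [3,4] − [1,4] + [1,3].
The 12×6 boundary matrix has rank 6 and Smith normal form diag(1,1,1,1,1,1).

Reading off H_k = ker ∂_k / im ∂_{k+1}:

  H_0: rank C_0 − rank ∂_1 = 6 − 5 = 1, and the invariant factors of ∂_1 are all 1, so H_0 = Z.
  H_1: rank ker ∂_1 − rank ∂_2 = (12 − 5) − 6 = 1, and the invariant factors of ∂_2 are all 1, so H_1 = Z.
  H_2: rank ker ∂_2 − rank ∂_3 = (6 − 6) − 0 = 0, and there is no ∂_3, so H_2 = 0.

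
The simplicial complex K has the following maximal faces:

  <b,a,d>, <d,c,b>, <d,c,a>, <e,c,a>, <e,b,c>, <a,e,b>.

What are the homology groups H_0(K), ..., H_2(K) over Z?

Order the vertices as a < b < c < d < e. Listing each simplex with vertices in this order, K has dimension 2 with simplices:

  0-simplices (5): a, b, c, d, e
  1-simplices (9): ab, ac, ad, ae, bc, bd, be, cd, ce
  2-simplices (6): abd, abe, acd, ace, bcd, bce

giving chain groups C_0 ≅ Z^5, C_1 ≅ Z^9, C_2 ≅ Z^6.

The boundary map ∂_1: C_1 → C_0 maps an edge to its endpoints' difference, ∂[p,q] = q − p. For instance
  ∂ae = e − a.
As a 5×9 matrix over Z this has rank 4, with invariant factors (1,1,1,1).

The boundary map ∂_2: C_2 → C_1 sends each 2-simplex [p,q,r] to [q,r] − [p,r] + [p,q]. For instance
  ∂bcd = cd − bd + bc,
  ∂ace = ce − ae + ac.
The 9×6 boundary matrix has rank 5 and Smith normal form diag(1,1,1,1,1).

Reading off H_k = ker ∂_k / im ∂_{k+1}:

  H_0: rank C_0 − rank ∂_1 = 5 − 4 = 1, and the invariant factors of ∂_1 are all 1, so H_0 ≅ Z.
  H_1: rank ker ∂_1 − rank ∂_2 = (9 − 4) − 5 = 0, and the invariant factors of ∂_2 are all 1, so H_1 ≅ 0.
  H_2: rank ker ∂_2 − rank ∂_3 = (6 − 5) − 0 = 1, and there is no ∂_3, so H_2 ≅ Z.

(K is a triangulation of the 2-sphere S^2.)

H_0 ≅ Z,  H_1 = 0,  H_2 ≅ Z.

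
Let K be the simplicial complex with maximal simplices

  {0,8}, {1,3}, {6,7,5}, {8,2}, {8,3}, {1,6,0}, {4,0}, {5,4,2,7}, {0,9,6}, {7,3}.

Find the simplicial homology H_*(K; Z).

Fix the vertex order 0 < 1 < 2 < 3 < 4 < 5 < 6 < 7 < 8 < 9 and write every simplex with vertices in increasing order. Then dim K = 3 and the simplices of K are:

  0-simplices (10): [0], [1], [2], [3], [4], [5], [6], [7], [8], [9]
  1-simplices (19): [0,1], [0,4], [0,6], [0,8], [0,9], [1,3], [1,6], [2,4], [2,5], [2,7], [2,8], [3,7], [3,8], [4,5], [4,7], [5,6], [5,7], [6,7], [6,9]
  2-simplices (7): [0,1,6], [0,6,9], [2,4,5], [2,4,7], [2,5,7], [4,5,7], [5,6,7]
  3-simplices (1): [2,4,5,7]

so the chain groups are C_0 ≅ Z^10, C_1 ≅ Z^19, C_2 ≅ Z^7, C_3 ≅ Z^1.

Boundary ∂_1: C_1 → C_0 sends each edge [p,q] (with p < q) to q − p. For instance
  ∂[0,6] = [6] − [0].
The 10×19 boundary matrix has rank 9 and Smith normal form diag(1,1,1,1,1,1,1,1,1).

The boundary map ∂_2: C_2 → C_1 acts by ∂[p,q,r] = [q,r] − [p,r] + [p,q]. For instance
  ∂[4,5,7] = [5,7] − [4,7] + [4,5],
  ∂[5,6,7] = [6,7] − [5,7] + [5,6].
The 19×7 boundary matrix has rank 6 and Smith normal form diag(1,1,1,1,1,1).

Boundary ∂_3: C_3 → C_2 sends each 3-simplex σ to the alternating sum Σ_i (−1)^i (σ with its i-th vertex removed). For instance
  ∂[2,4,5,7] = [4,5,7] − [2,5,7] + [2,4,7] − [2,4,5].
As a 7×1 matrix over Z this has rank 1, with invariant factors (1).

Computing H_k = (kernel of ∂_k) / (image of ∂_{k+1}):

  H_0: rank C_0 − rank ∂_1 = 10 − 9 = 1, and the invariant factors of ∂_1 are all 1, so H_0 ≅ Z.
  H_1: rank ker ∂_1 − rank ∂_2 = (19 − 9) − 6 = 4, and the invariant factors of ∂_2 are all 1, so H_1 ≅ Z^4.
  H_2: rank ker ∂_2 − rank ∂_3 = (7 − 6) − 1 = 0, and the invariant factors of ∂_3 are all 1, so H_2 ≅ 0.
  H_3: rank ker ∂_3 − rank ∂_4 = (1 − 1) − 0 = 0, and there is no ∂_4, so H_3 ≅ 0.

H_0 ≅ Z,  H_1 ≅ Z^4,  H_2 = 0,  H_3 = 0.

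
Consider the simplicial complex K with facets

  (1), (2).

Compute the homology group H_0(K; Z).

We work with the vertex ordering 1 < 2. The simplices of K, each written with vertices in increasing order, are:

  0-simplices (2): [1], [2]

giving chain groups C_0 ≅ Z^2.

Now H_k = ker ∂_k / im ∂_{k+1}, so:

  H_0: rank C_0 − rank ∂_1 = 2 − 0 = 2, and there is no ∂_1, so H_0 = Z^2.

(K is a triangulation of a set of 2 points.)

H_0 ≅ Z^2.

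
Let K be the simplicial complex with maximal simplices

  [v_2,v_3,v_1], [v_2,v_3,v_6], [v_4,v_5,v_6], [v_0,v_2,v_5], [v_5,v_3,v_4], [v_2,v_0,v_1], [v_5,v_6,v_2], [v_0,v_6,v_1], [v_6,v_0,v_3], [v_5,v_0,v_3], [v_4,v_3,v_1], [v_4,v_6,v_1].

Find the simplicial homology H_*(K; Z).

We work with the vertex ordering v_0 < v_1 < v_2 < v_3 < v_4 < v_5 < v_6. The simplices of K, each written with vertices in increasing order, are:

  0-simplices (7): [v_0], [v_1], [v_2], [v_3], [v_4], [v_5], [v_6]
  1-simplices (18): (18 of them)
  2-simplices (12): (12 of them)

so the chain groups are C_0 ≅ Z^7, C_1 ≅ Z^18, C_2 ≅ Z^12.

Boundary ∂_1: C_1 → C_0 is given by ∂[p,q] = [q] − [p]. For instance
  ∂[v_4,v_6] = [v_6] − [v_4].
The 7×18 boundary matrix has rank 6 and Smith normal form diag(1,1,1,1,1,1).

The boundary map ∂_2: C_2 → C_1 maps a triangle to the signed sum of its edges. For instance
  ∂[v_0,v_1,v_6] = [v_1,v_6] − [v_0,v_6] + [v_0,v_1],
  ∂[v_0,v_3,v_6] = [v_3,v_6] − [v_0,v_6] + [v_0,v_3].
The 18×12 boundary matrix has rank 12 and Smith normal form diag(1,1,1,1,1,1,1,1,1,1,1,2).

From H_k ≅ ker(∂_k) / im(∂_{k+1}) we obtain:

  H_0: rank C_0 − rank ∂_1 = 7 − 6 = 1, and the invariant factors of ∂_1 are all 1, so H_0 ≅ Z.
  H_1: rank ker ∂_1 − rank ∂_2 = (18 − 6) − 12 = 0, and ∂_2 has invariant factor 2 > 1, so H_1 ≅ Z/2.
  H_2: rank ker ∂_2 − rank ∂_3 = (12 − 12) − 0 = 0, and there is no ∂_3, so H_2 ≅ 0.

H_0 ≅ Z,  H_1 ≅ Z/2,  H_2 = 0.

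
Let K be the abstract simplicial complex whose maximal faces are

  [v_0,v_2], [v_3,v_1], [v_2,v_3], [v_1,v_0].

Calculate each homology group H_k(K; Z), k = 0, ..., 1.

Take the total order v_0 < v_1 < v_2 < v_3 on the vertex set. Then K (dimension 1) consists of the simplices:

  0-simplices (4): [v_0], [v_1], [v_2], [v_3]
  1-simplices (4): [v_0,v_1], [v_0,v_2], [v_1,v_3], [v_2,v_3]

giving chain groups C_0 ≅ Z^4, C_1 ≅ Z^4.

The boundary map ∂_1: C_1 → C_0 is given by ∂[p,q] = [q] − [p]. For instance
  ∂[v_2,v_3] = [v_3] − [v_2].
The resulting 4×4 matrix has rank 3, and its Smith normal form has invariant factors (1,1,1).

Now H_k = ker ∂_k / im ∂_{k+1}, so:

  H_0: rank C_0 − rank ∂_1 = 4 − 3 = 1, and the invariant factors of ∂_1 are all 1, so H_0 ≅ Z.
  H_1: rank ker ∂_1 − rank ∂_2 = (4 − 3) − 0 = 1, and there is no ∂_2, so H_1 ≅ Z.

(K is a triangulation of the circle S^1.)

H_0 = Z,  H_1 = Z.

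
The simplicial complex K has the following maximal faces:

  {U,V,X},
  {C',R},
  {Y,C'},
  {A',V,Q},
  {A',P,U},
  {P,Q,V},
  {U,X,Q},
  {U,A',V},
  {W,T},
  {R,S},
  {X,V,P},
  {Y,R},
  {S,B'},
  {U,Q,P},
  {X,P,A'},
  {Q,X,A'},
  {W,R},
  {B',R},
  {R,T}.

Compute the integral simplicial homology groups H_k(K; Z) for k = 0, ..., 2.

H_0 ≅ Z^2,  H_1 ≅ Z^3 ⊕ Z/2,  H_2 = 0.

Take the total order P < Q < R < S < T < U < V < W < X < Y < A' < B' < C' on the vertex set. Then K (dimension 2) consists of the simplices:

  0-simplices (13): [P], [Q], [R], [S], [T], [U], [V], [W], [X], [Y], [A'], [B'], [C']
  1-simplices (24): (24 of them)
  2-simplices (10): [P,Q,U], [P,Q,V], [P,U,A'], [P,V,X], [P,X,A'], [Q,U,X], [Q,V,A'], [Q,X,A'], [U,V,X], [U,V,A']

giving chain groups C_0 ≅ Z^13, C_1 ≅ Z^24, C_2 ≅ Z^10.

∂_1: C_1 → C_0 sends each edge [p,q] (with p < q) to q − p. For instance
  ∂[P,X] = [X] − [P].
This gives a 13×24 integer matrix of rank 11; reducing to Smith normal form yields diagonal entries (1,1,1,1,1,1,1,1,1,1,1).

The boundary map ∂_2: C_2 → C_1 maps a triangle to the signed sum of its edges. For instance
  ∂[Q,V,A'] = [V,A'] − [Q,A'] + [Q,V],
  ∂[P,U,A'] = [U,A'] − [P,A'] + [P,U].
As a 24×10 matrix over Z this has rank 10, with invariant factors (1,1,1,1,1,1,1,1,1,2).

Computing H_k = (kernel of ∂_k) / (image of ∂_{k+1}):

  H_0: rank C_0 − rank ∂_1 = 13 − 11 = 2, and the invariant factors of ∂_1 are all 1, so H_0 ≅ Z^2.
  H_1: rank ker ∂_1 − rank ∂_2 = (24 − 11) − 10 = 3, and ∂_2 has invariant factor 2 > 1, so H_1 ≅ Z^3 ⊕ Z/2.
  H_2: rank ker ∂_2 − rank ∂_3 = (10 − 10) − 0 = 0, and there is no ∂_3, so H_2 ≅ 0.

As a check, the Euler characteristic is 13 − 24 + 10 = -1, which agrees with 2 − 3 + 0 = -1.
(K is a triangulation of the disjoint union of the real projective plane RP^2 and a wedge of 3 circles.)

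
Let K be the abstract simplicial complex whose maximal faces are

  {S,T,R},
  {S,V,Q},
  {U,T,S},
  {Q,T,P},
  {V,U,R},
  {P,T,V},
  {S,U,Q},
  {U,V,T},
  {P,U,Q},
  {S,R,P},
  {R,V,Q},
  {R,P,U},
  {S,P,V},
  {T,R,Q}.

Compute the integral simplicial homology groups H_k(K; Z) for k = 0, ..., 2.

H_0 ≅ Z,  H_1 ≅ Z^2,  H_2 ≅ Z.

Take the total order P < Q < R < S < T < U < V on the vertex set. Then K (dimension 2) consists of the simplices:

  0-simplices (7): P, Q, R, S, T, U, V
  1-simplices (21): PQ, PR, PS, PT, PU, PV, QR, QS, QT, QU, QV, RS, RT, RU, RV, ST, SU, SV, TU, TV, UV
  2-simplices (14): PQT, PQU, PRS, PRU, PSV, PTV, QRT, QRV, QSU, QSV, RST, RUV, STU, TUV

Hence C_0 ≅ Z^7, C_1 ≅ Z^21, C_2 ≅ Z^14.

The boundary map ∂_1: C_1 → C_0 maps an edge to its endpoints' difference, ∂[p,q] = q − p. For instance
  ∂QR = R − Q.
This gives a 7×21 integer matrix of rank 6; reducing to Smith normal form yields diagonal entries (1,1,1,1,1,1).

∂_2: C_2 → C_1 acts by ∂[p,q,r] = [q,r] − [p,r] + [p,q]. For instance
  ∂PSV = SV − PV + PS,
  ∂PQT = QT − PT + PQ.
As a 21×14 matrix over Z this has rank 13, with invariant factors (1,1,1,1,1,1,1,1,1,1,1,1,1).

From H_k ≅ ker(∂_k) / im(∂_{k+1}) we obtain:

  H_0: rank C_0 − rank ∂_1 = 7 − 6 = 1, and the invariant factors of ∂_1 are all 1, so H_0 = Z.
  H_1: rank ker ∂_1 − rank ∂_2 = (21 − 6) − 13 = 2, and the invariant factors of ∂_2 are all 1, so H_1 = Z^2.
  H_2: rank ker ∂_2 − rank ∂_3 = (14 − 13) − 0 = 1, and there is no ∂_3, so H_2 = Z.

As a check, the Euler characteristic is 7 − 21 + 14 = 0, which agrees with 1 − 2 + 1 = 0.
(K is a triangulation of the torus T^2.)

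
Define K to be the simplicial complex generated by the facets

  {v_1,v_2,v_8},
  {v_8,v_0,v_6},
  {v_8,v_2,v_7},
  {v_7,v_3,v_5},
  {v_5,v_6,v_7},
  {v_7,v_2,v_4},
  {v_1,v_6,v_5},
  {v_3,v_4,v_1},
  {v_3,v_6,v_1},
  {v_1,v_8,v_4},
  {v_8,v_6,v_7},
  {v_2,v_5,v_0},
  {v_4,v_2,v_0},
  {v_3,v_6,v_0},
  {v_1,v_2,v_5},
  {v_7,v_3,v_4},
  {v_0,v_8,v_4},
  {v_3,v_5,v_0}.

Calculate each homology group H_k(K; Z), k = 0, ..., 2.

H_0 ≅ Z,  H_1 ≅ Z × Z/2,  H_2 = 0.

We work with the vertex ordering v_0 < v_1 < v_2 < v_3 < v_4 < v_5 < v_6 < v_7 < v_8. The simplices of K, each written with vertices in increasing order, are:

  0-simplices (9): [v_0], [v_1], [v_2], [v_3], [v_4], [v_5], [v_6], [v_7], [v_8]
  1-simplices (27): (27 of them)
  2-simplices (18): (18 of them)

so the chain groups are C_0 ≅ Z^9, C_1 ≅ Z^27, C_2 ≅ Z^18.

The boundary map ∂_1: C_1 → C_0 sends each edge [p,q] (with p < q) to q − p.
This gives a 9×27 integer matrix of rank 8; reducing to Smith normal form yields diagonal entries (1,1,1,1,1,1,1,1).

The boundary map ∂_2: C_2 → C_1 maps a triangle to the signed sum of its edges. For instance
  ∂[v_1,v_3,v_4] = [v_3,v_4] − [v_1,v_4] + [v_1,v_3],
  ∂[v_0,v_3,v_5] = [v_3,v_5] − [v_0,v_5] + [v_0,v_3].
The 27×18 boundary matrix has rank 18 and Smith normal form diag(1,1,1,1,1,1,1,1,1,1,1,1,1,1,1,1,1,2).

From H_k ≅ ker(∂_k) / im(∂_{k+1}) we obtain:

  H_0: rank C_0 − rank ∂_1 = 9 − 8 = 1, and the invariant factors of ∂_1 are all 1, so H_0 ≅ Z.
  H_1: rank ker ∂_1 − rank ∂_2 = (27 − 8) − 18 = 1, and ∂_2 has invariant factor 2 > 1, so H_1 ≅ Z × Z/2.
  H_2: rank ker ∂_2 − rank ∂_3 = (18 − 18) − 0 = 0, and there is no ∂_3, so H_2 ≅ 0.

As a check, the Euler characteristic is 9 − 27 + 18 = 0, which agrees with 1 − 1 + 0 = 0.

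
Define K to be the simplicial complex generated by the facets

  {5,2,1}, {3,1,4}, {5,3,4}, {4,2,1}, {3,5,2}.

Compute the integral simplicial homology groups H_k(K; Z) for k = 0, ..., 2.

H_0 ≅ Z,  H_1 ≅ Z,  H_2 = 0.

K has 5 vertices, 10 edges, 5 triangles.
rank ∂_0 = 0, rank ∂_1 = 4 ⇒ b_0 = 5 − 0 − 4 = 1; all invariant factors of ∂_1 are 1 so no torsion. So H_0 ≅ Z.
rank ∂_1 = 4, rank ∂_2 = 5 ⇒ b_1 = 10 − 4 − 5 = 1; all invariant factors of ∂_2 are 1 so no torsion. So H_1 ≅ Z.
rank ∂_2 = 5, rank ∂_3 = 0 ⇒ b_2 = 5 − 5 − 0 = 0. So H_2 ≅ 0.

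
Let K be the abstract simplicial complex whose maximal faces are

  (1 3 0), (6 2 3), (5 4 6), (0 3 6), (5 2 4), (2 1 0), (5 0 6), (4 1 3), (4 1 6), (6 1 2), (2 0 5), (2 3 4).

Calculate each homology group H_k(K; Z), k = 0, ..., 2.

Order the vertices as 0 < 1 < 2 < 3 < 4 < 5 < 6. Listing each simplex with vertices in this order, K has dimension 2 with simplices:

  0-simplices (7): [0], [1], [2], [3], [4], [5], [6]
  1-simplices (18): [0,1], [0,2], [0,3], [0,5], [0,6], [1,2], [1,3], [1,4], [1,6], [2,3], [2,4], [2,5], [2,6], [3,4], [3,6], [4,5], [4,6], [5,6]
  2-simplices (12): [0,1,2], [0,1,3], [0,2,5], [0,3,6], [0,5,6], [1,2,6], [1,3,4], [1,4,6], [2,3,4], [2,3,6], [2,4,5], [4,5,6]

Hence C_0 ≅ Z^7, C_1 ≅ Z^18, C_2 ≅ Z^12.

∂_1: C_1 → C_0 sends each edge [p,q] (with p < q) to q − p.
This gives a 7×18 integer matrix of rank 6; reducing to Smith normal form yields diagonal entries (1,1,1,1,1,1).

Boundary ∂_2: C_2 → C_1 acts by ∂[p,q,r] = [q,r] − [p,r] + [p,q]. For instance
  ∂[1,4,6] = [4,6] − [1,6] + [1,4],
  ∂[1,2,6] = [2,6] − [1,6] + [1,2].
The 18×12 boundary matrix has rank 12 and Smith normal form diag(1,1,1,1,1,1,1,1,1,1,1,2).

Computing H_k = (kernel of ∂_k) / (image of ∂_{k+1}):

  H_0: rank C_0 − rank ∂_1 = 7 − 6 = 1, and the invariant factors of ∂_1 are all 1, so H_0 = Z.
  H_1: rank ker ∂_1 − rank ∂_2 = (18 − 6) − 12 = 0, and ∂_2 has invariant factor 2 > 1, so H_1 = Z/2.
  H_2: rank ker ∂_2 − rank ∂_3 = (12 − 12) − 0 = 0, and there is no ∂_3, so H_2 = 0.

H_0 = Z,  H_1 = Z/2,  H_2 = 0.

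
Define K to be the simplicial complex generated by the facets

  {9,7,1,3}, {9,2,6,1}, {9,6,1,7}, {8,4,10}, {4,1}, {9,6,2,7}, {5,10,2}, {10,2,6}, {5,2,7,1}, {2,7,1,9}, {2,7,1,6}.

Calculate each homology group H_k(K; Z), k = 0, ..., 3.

Order the vertices as 1 < 2 < 3 < 4 < 5 < 6 < 7 < 8 < 9 < 10. Listing each simplex with vertices in this order, K has dimension 3 with simplices:

  0-simplices (10): [1], [2], [3], [4], [5], [6], [7], [8], [9], [10]
  1-simplices (23): (23 of them)
  2-simplices (19): (19 of them)
  3-simplices (7): [1,2,5,7], [1,2,6,7], [1,2,6,9], [1,2,7,9], [1,3,7,9], [1,6,7,9], [2,6,7,9]

Hence C_0 ≅ Z^10, C_1 ≅ Z^23, C_2 ≅ Z^19, C_3 ≅ Z^7.

The boundary map ∂_1: C_1 → C_0 maps an edge to its endpoints' difference, ∂[p,q] = q − p. For instance
  ∂[6,7] = [7] − [6].
As a 10×23 matrix over Z this has rank 9, with invariant factors (1,1,1,1,1,1,1,1,1).

The boundary map ∂_2: C_2 → C_1 sends each 2-simplex [p,q,r] to [q,r] − [p,r] + [p,q]. For instance
  ∂[1,5,7] = [5,7] − [1,7] + [1,5],
  ∂[1,2,6] = [2,6] − [1,6] + [1,2].
The resulting 23×19 matrix has rank 13, and its Smith normal form has invariant factors (1,1,1,1,1,1,1,1,1,1,1,1,1).

∂_3: C_3 → C_2 sends each 3-simplex σ to the alternating sum Σ_i (−1)^i (σ with its i-th vertex removed). For instance
  ∂[1,2,5,7] = [2,5,7] − [1,5,7] + [1,2,7] − [1,2,5],
  ∂[1,2,6,7] = [2,6,7] − [1,6,7] + [1,2,7] − [1,2,6].
The resulting 19×7 matrix has rank 6, and its Smith normal form has invariant factors (1,1,1,1,1,1).

Computing H_k = (kernel of ∂_k) / (image of ∂_{k+1}):

  H_0: rank C_0 − rank ∂_1 = 10 − 9 = 1, and the invariant factors of ∂_1 are all 1, so H_0 ≅ Z.
  H_1: rank ker ∂_1 − rank ∂_2 = (23 − 9) − 13 = 1, and the invariant factors of ∂_2 are all 1, so H_1 ≅ Z.
  H_2: rank ker ∂_2 − rank ∂_3 = (19 − 13) − 6 = 0, and the invariant factors of ∂_3 are all 1, so H_2 ≅ 0.
  H_3: rank ker ∂_3 − rank ∂_4 = (7 − 6) − 0 = 1, and there is no ∂_4, so H_3 ≅ Z.

H_0 = Z,  H_1 = Z,  H_2 = 0,  H_3 = Z.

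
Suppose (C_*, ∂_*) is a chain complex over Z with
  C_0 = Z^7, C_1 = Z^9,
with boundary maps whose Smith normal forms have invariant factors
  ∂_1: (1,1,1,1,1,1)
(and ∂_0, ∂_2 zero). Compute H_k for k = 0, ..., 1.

H_0: b_0 = 7 − 0 − 6 = 1; torsion from ∂_1 factors > 1: none. So H_0 ≅ Z.
H_1: b_1 = 9 − 6 − 0 = 3; torsion from ∂_2 factors > 1: none. So H_1 ≅ Z^3.

H_0 ≅ Z,  H_1 ≅ Z^3.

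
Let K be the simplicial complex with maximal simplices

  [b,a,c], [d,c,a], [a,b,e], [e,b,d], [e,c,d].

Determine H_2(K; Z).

H_2 ≅ 0.

Fix the vertex order a < b < c < d < e and write every simplex with vertices in increasing order. Then dim K = 2 and the simplices of K are:

  0-simplices (5): a, b, c, d, e
  1-simplices (10): ab, ac, ad, ae, bc, bd, be, cd, ce, de
  2-simplices (5): abc, abe, acd, bde, cde

so the chain groups are C_0 ≅ Z^5, C_1 ≅ Z^10, C_2 ≅ Z^5.

The boundary map ∂_1: C_1 → C_0 is given by ∂[p,q] = [q] − [p]. For instance
  ∂be = e − b.
The 5×10 boundary matrix has rank 4 and Smith normal form diag(1,1,1,1).

Boundary ∂_2: C_2 → C_1 sends each 2-simplex [p,q,r] to [q,r] − [p,r] + [p,q]. For instance
  ∂acd = cd − ad + ac,
  ∂bde = de − be + bd.
As a 10×5 matrix over Z this has rank 5, with invariant factors (1,1,1,1,1).

Reading off H_k = ker ∂_k / im ∂_{k+1}:

  H_2: rank ker ∂_2 − rank ∂_3 = (5 − 5) − 0 = 0, and there is no ∂_3, so H_2 ≅ 0.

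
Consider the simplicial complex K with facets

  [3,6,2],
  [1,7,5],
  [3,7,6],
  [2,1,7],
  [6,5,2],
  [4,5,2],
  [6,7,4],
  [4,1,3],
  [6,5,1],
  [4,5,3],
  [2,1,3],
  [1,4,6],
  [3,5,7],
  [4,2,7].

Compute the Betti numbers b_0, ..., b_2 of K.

b_0 = 1, b_1 = 2, b_2 = 1.

K has 7 vertices, 21 edges, 14 triangles.
rank ∂_0 = 0, rank ∂_1 = 6 ⇒ b_0 = 7 − 0 − 6 = 1; all invariant factors of ∂_1 are 1 so no torsion. So H_0 = Z.
rank ∂_1 = 6, rank ∂_2 = 13 ⇒ b_1 = 21 − 6 − 13 = 2; all invariant factors of ∂_2 are 1 so no torsion. So H_1 = Z^2.
rank ∂_2 = 13, rank ∂_3 = 0 ⇒ b_2 = 14 − 13 − 0 = 1. So H_2 = Z.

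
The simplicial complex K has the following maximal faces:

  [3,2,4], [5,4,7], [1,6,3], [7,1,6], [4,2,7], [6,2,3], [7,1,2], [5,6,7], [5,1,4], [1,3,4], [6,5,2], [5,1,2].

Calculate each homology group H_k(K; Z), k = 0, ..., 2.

We work with the vertex ordering 1 < 2 < 3 < 4 < 5 < 6 < 7. The simplices of K, each written with vertices in increasing order, are:

  0-simplices (7): [1], [2], [3], [4], [5], [6], [7]
  1-simplices (18): [1,2], [1,3], [1,4], [1,5], [1,6], [1,7], [2,3], [2,4], [2,5], [2,6], [2,7], [3,4], [3,6], [4,5], [4,7], [5,6], [5,7], [6,7]
  2-simplices (12): [1,2,5], [1,2,7], [1,3,4], [1,3,6], [1,4,5], [1,6,7], [2,3,4], [2,3,6], [2,4,7], [2,5,6], [4,5,7], [5,6,7]

so the chain groups are C_0 ≅ Z^7, C_1 ≅ Z^18, C_2 ≅ Z^12.

∂_1: C_1 → C_0 sends each edge [p,q] (with p < q) to q − p. For instance
  ∂[1,3] = [3] − [1].
As a 7×18 matrix over Z this has rank 6, with invariant factors (1,1,1,1,1,1).

The boundary map ∂_2: C_2 → C_1 acts by ∂[p,q,r] = [q,r] − [p,r] + [p,q]. For instance
  ∂[1,6,7] = [6,7] − [1,7] + [1,6],
  ∂[1,2,7] = [2,7] − [1,7] + [1,2].
This gives a 18×12 integer matrix of rank 12; reducing to Smith normal form yields diagonal entries (1,1,1,1,1,1,1,1,1,1,1,2).

Computing H_k = (kernel of ∂_k) / (image of ∂_{k+1}):

  H_0: rank C_0 − rank ∂_1 = 7 − 6 = 1, and the invariant factors of ∂_1 are all 1, so H_0 ≅ Z.
  H_1: rank ker ∂_1 − rank ∂_2 = (18 − 6) − 12 = 0, and ∂_2 has invariant factor 2 > 1, so H_1 ≅ Z/2Z.
  H_2: rank ker ∂_2 − rank ∂_3 = (12 − 12) − 0 = 0, and there is no ∂_3, so H_2 ≅ 0.

H_0 = Z,  H_1 = Z/2Z,  H_2 = 0.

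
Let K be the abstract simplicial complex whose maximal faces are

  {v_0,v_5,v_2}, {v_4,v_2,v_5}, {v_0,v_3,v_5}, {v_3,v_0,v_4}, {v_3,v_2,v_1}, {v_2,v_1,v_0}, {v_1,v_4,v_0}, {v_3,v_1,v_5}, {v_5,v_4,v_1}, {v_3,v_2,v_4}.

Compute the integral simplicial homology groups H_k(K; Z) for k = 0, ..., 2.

Order the vertices as v_0 < v_1 < v_2 < v_3 < v_4 < v_5. Listing each simplex with vertices in this order, K has dimension 2 with simplices:

  0-simplices (6): [v_0], [v_1], [v_2], [v_3], [v_4], [v_5]
  1-simplices (15): (15 of them)
  2-simplices (10): [v_0,v_1,v_2], [v_0,v_1,v_4], [v_0,v_2,v_5], [v_0,v_3,v_4], [v_0,v_3,v_5], [v_1,v_2,v_3], [v_1,v_3,v_5], [v_1,v_4,v_5], [v_2,v_3,v_4], [v_2,v_4,v_5]

so the chain groups are C_0 ≅ Z^6, C_1 ≅ Z^15, C_2 ≅ Z^10.

∂_1: C_1 → C_0 is given by ∂[p,q] = [q] − [p]. For instance
  ∂[v_0,v_4] = [v_4] − [v_0].
The 6×15 boundary matrix has rank 5 and Smith normal form diag(1,1,1,1,1).

The boundary map ∂_2: C_2 → C_1 acts by ∂[p,q,r] = [q,r] − [p,r] + [p,q]. For instance
  ∂[v_2,v_4,v_5] = [v_4,v_5] − [v_2,v_5] + [v_2,v_4],
  ∂[v_1,v_3,v_5] = [v_3,v_5] − [v_1,v_5] + [v_1,v_3].
The resulting 15×10 matrix has rank 10, and its Smith normal form has invariant factors (1,1,1,1,1,1,1,1,1,2).

Reading off H_k = ker ∂_k / im ∂_{k+1}:

  H_0: rank C_0 − rank ∂_1 = 6 − 5 = 1, and the invariant factors of ∂_1 are all 1, so H_0 = Z.
  H_1: rank ker ∂_1 − rank ∂_2 = (15 − 5) − 10 = 0, and ∂_2 has invariant factor 2 > 1, so H_1 = Z/2.
  H_2: rank ker ∂_2 − rank ∂_3 = (10 − 10) − 0 = 0, and there is no ∂_3, so H_2 = 0.

H_0 ≅ Z,  H_1 ≅ Z/2,  H_2 = 0.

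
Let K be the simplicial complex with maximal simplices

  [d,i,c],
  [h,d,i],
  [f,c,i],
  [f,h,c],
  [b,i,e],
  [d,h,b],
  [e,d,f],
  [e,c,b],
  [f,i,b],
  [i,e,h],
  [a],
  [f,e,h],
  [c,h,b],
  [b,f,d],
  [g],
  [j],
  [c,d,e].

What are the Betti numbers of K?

We work with the vertex ordering a < b < c < d < e < f < g < h < i < j. The simplices of K, each written with vertices in increasing order, are:

  0-simplices (10): a, b, c, d, e, f, g, h, i, j
  1-simplices (21): bc, bd, be, bf, bh, bi, cd, ce, cf, ch, ci, de, df, dh, di, ef, eh, ei, fh, fi, hi
  2-simplices (14): bce, bch, bdf, bdh, bei, bfi, cde, cdi, cfh, cfi, def, dhi, efh, ehi

Hence C_0 ≅ Z^10, C_1 ≅ Z^21, C_2 ≅ Z^14.

∂_1: C_1 → C_0 is given by ∂[p,q] = [q] − [p]. For instance
  ∂bc = c − b.
The resulting 10×21 matrix has rank 6, and its Smith normal form has invariant factors (1,1,1,1,1,1).

The boundary map ∂_2: C_2 → C_1 maps a triangle to the signed sum of its edges. For instance
  ∂cfh = fh − ch + cf,
  ∂bdh = dh − bh + bd.
The 21×14 boundary matrix has rank 13 and Smith normal form diag(1,1,1,1,1,1,1,1,1,1,1,1,1).

From H_k ≅ ker(∂_k) / im(∂_{k+1}) we obtain:

  H_0: rank C_0 − rank ∂_1 = 10 − 6 = 4, and the invariant factors of ∂_1 are all 1, so H_0 = Z^4.
  H_1: rank ker ∂_1 − rank ∂_2 = (21 − 6) − 13 = 2, and the invariant factors of ∂_2 are all 1, so H_1 = Z^2.
  H_2: rank ker ∂_2 − rank ∂_3 = (14 − 13) − 0 = 1, and there is no ∂_3, so H_2 = Z.

Hence the Betti numbers are b_0 = 4, b_1 = 2, b_2 = 1.

b_0 = 4, b_1 = 2, b_2 = 1.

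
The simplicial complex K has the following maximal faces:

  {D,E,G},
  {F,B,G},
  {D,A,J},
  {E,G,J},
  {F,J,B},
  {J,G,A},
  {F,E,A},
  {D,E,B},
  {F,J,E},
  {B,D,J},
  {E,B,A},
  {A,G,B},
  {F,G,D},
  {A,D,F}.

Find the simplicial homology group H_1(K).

Order the vertices as A < B < D < E < F < G < J. Listing each simplex with vertices in this order, K has dimension 2 with simplices:

  0-simplices (7): A, B, D, E, F, G, J
  1-simplices (21): AB, AD, AE, AF, AG, AJ, BD, BE, BF, BG, BJ, DE, DF, DG, DJ, EF, EG, EJ, FG, FJ, GJ
  2-simplices (14): ABE, ABG, ADF, ADJ, AEF, AGJ, BDE, BDJ, BFG, BFJ, DEG, DFG, EFJ, EGJ

giving chain groups C_0 ≅ Z^7, C_1 ≅ Z^21, C_2 ≅ Z^14.

The boundary map ∂_1: C_1 → C_0 sends each edge [p,q] (with p < q) to q − p.
As a 7×21 matrix over Z this has rank 6, with invariant factors (1,1,1,1,1,1).

∂_2: C_2 → C_1 acts by ∂[p,q,r] = [q,r] − [p,r] + [p,q]. For instance
  ∂ADF = DF − AF + AD,
  ∂AEF = EF − AF + AE.
The resulting 21×14 matrix has rank 13, and its Smith normal form has invariant factors (1,1,1,1,1,1,1,1,1,1,1,1,1).

Reading off H_k = ker ∂_k / im ∂_{k+1}:

  H_1: rank ker ∂_1 − rank ∂_2 = (21 − 6) − 13 = 2, and the invariant factors of ∂_2 are all 1, so H_1 = Z^2.

(K is a triangulation of the torus T^2.)

H_1 = Z^2.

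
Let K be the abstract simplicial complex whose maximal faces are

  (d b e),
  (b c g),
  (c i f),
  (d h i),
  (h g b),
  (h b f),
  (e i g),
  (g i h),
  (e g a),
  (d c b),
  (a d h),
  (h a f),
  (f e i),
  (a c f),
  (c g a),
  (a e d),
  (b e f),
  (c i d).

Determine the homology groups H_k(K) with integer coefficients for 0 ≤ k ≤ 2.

Fix the vertex order a < b < c < d < e < f < g < h < i and write every simplex with vertices in increasing order. Then dim K = 2 and the simplices of K are:

  0-simplices (9): a, b, c, d, e, f, g, h, i
  1-simplices (27): ac, ad, ae, af, ag, ah, bc, bd, be, bf, bg, bh, cd, cf, cg, ci, de, dh, di, ef, eg, ei, fh, fi, gh, gi, hi
  2-simplices (18): acf, acg, ade, adh, aeg, afh, bcd, bcg, bde, bef, bfh, bgh, cdi, cfi, dhi, efi, egi, ghi

Hence C_0 ≅ Z^9, C_1 ≅ Z^27, C_2 ≅ Z^18.

Boundary ∂_1: C_1 → C_0 sends each edge [p,q] (with p < q) to q − p. For instance
  ∂ef = f − e.
The 9×27 boundary matrix has rank 8 and Smith normal form diag(1,1,1,1,1,1,1,1).

The boundary map ∂_2: C_2 → C_1 acts by ∂[p,q,r] = [q,r] − [p,r] + [p,q]. For instance
  ∂bcg = cg − bg + bc,
  ∂efi = fi − ei + ef.
The 27×18 boundary matrix has rank 17 and Smith normal form diag(1,1,1,1,1,1,1,1,1,1,1,1,1,1,1,1,1).

From H_k ≅ ker(∂_k) / im(∂_{k+1}) we obtain:

  H_0: rank C_0 − rank ∂_1 = 9 − 8 = 1, and the invariant factors of ∂_1 are all 1, so H_0 ≅ Z.
  H_1: rank ker ∂_1 − rank ∂_2 = (27 − 8) − 17 = 2, and the invariant factors of ∂_2 are all 1, so H_1 ≅ Z^2.
  H_2: rank ker ∂_2 − rank ∂_3 = (18 − 17) − 0 = 1, and there is no ∂_3, so H_2 ≅ Z.

H_0 ≅ Z,  H_1 ≅ Z^2,  H_2 ≅ Z.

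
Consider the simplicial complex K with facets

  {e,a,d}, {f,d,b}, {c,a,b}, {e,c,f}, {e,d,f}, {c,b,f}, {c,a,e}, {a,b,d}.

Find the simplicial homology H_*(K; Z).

Take the total order a < b < c < d < e < f on the vertex set. Then K (dimension 2) consists of the simplices:

  0-simplices (6): a, b, c, d, e, f
  1-simplices (12): ab, ac, ad, ae, bc, bd, bf, ce, cf, de, df, ef
  2-simplices (8): abc, abd, ace, ade, bcf, bdf, cef, def

Hence C_0 ≅ Z^6, C_1 ≅ Z^12, C_2 ≅ Z^8.

The boundary map ∂_1: C_1 → C_0 sends each edge [p,q] (with p < q) to q − p. For instance
  ∂de = e − d.
This gives a 6×12 integer matrix of rank 5; reducing to Smith normal form yields diagonal entries (1,1,1,1,1).

The boundary map ∂_2: C_2 → C_1 maps a triangle to the signed sum of its edges. For instance
  ∂ace = ce − ae + ac,
  ∂abd = bd − ad + ab.
The 12×8 boundary matrix has rank 7 and Smith normal form diag(1,1,1,1,1,1,1).

Reading off H_k = ker ∂_k / im ∂_{k+1}:

  H_0: rank C_0 − rank ∂_1 = 6 − 5 = 1, and the invariant factors of ∂_1 are all 1, so H_0 ≅ Z.
  H_1: rank ker ∂_1 − rank ∂_2 = (12 − 5) − 7 = 0, and the invariant factors of ∂_2 are all 1, so H_1 ≅ 0.
  H_2: rank ker ∂_2 − rank ∂_3 = (8 − 7) − 0 = 1, and there is no ∂_3, so H_2 ≅ Z.

As a check, the Euler characteristic is 6 − 12 + 8 = 2, which agrees with 1 − 0 + 1 = 2.
(K is a triangulation of the 2-sphere S^2.)

H_0 ≅ Z,  H_1 = 0,  H_2 ≅ Z.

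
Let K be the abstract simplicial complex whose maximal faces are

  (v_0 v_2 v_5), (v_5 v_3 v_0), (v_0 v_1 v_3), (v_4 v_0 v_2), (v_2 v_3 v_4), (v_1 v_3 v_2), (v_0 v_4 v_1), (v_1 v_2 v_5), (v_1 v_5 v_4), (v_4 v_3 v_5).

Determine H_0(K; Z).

Fix the vertex order v_0 < v_1 < v_2 < v_3 < v_4 < v_5 and write every simplex with vertices in increasing order. Then dim K = 2 and the simplices of K are:

  0-simplices (6): [v_0], [v_1], [v_2], [v_3], [v_4], [v_5]
  1-simplices (15): (15 of them)
  2-simplices (10): [v_0,v_1,v_3], [v_0,v_1,v_4], [v_0,v_2,v_4], [v_0,v_2,v_5], [v_0,v_3,v_5], [v_1,v_2,v_3], [v_1,v_2,v_5], [v_1,v_4,v_5], [v_2,v_3,v_4], [v_3,v_4,v_5]

Hence C_0 ≅ Z^6, C_1 ≅ Z^15, C_2 ≅ Z^10.

∂_1: C_1 → C_0 is given by ∂[p,q] = [q] − [p]. For instance
  ∂[v_0,v_5] = [v_5] − [v_0].
The resulting 6×15 matrix has rank 5, and its Smith normal form has invariant factors (1,1,1,1,1).

Boundary ∂_2: C_2 → C_1 acts by ∂[p,q,r] = [q,r] − [p,r] + [p,q]. For instance
  ∂[v_3,v_4,v_5] = [v_4,v_5] − [v_3,v_5] + [v_3,v_4],
  ∂[v_0,v_1,v_4] = [v_1,v_4] − [v_0,v_4] + [v_0,v_1].
The resulting 15×10 matrix has rank 10, and its Smith normal form has invariant factors (1,1,1,1,1,1,1,1,1,2).

Now H_k = ker ∂_k / im ∂_{k+1}, so:

  H_0: rank C_0 − rank ∂_1 = 6 − 5 = 1, and the invariant factors of ∂_1 are all 1, so H_0 = Z.

H_0 = Z.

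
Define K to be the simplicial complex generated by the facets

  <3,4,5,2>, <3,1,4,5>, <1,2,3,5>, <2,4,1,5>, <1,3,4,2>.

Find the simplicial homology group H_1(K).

H_1 = 0.

K has 5 vertices, 10 edges, 10 triangles, 5 3-simplices.
rank ∂_1 = 4, rank ∂_2 = 6 ⇒ b_1 = 10 − 4 − 6 = 0; all invariant factors of ∂_2 are 1 so no torsion. So H_1 = 0.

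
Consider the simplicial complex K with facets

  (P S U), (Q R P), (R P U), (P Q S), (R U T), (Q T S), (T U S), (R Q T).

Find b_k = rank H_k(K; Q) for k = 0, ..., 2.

Take the total order P < Q < R < S < T < U on the vertex set. Then K (dimension 2) consists of the simplices:

  0-simplices (6): P, Q, R, S, T, U
  1-simplices (12): PQ, PR, PS, PU, QR, QS, QT, RT, RU, ST, SU, TU
  2-simplices (8): PQR, PQS, PRU, PSU, QRT, QST, RTU, STU

giving chain groups C_0 ≅ Z^6, C_1 ≅ Z^12, C_2 ≅ Z^8.

∂_1: C_1 → C_0 maps an edge to its endpoints' difference, ∂[p,q] = q − p. For instance
  ∂QS = S − Q.
This gives a 6×12 integer matrix of rank 5; reducing to Smith normal form yields diagonal entries (1,1,1,1,1).

∂_2: C_2 → C_1 maps a triangle to the signed sum of its edges. For instance
  ∂RTU = TU − RU + RT,
  ∂PQR = QR − PR + PQ.
This gives a 12×8 integer matrix of rank 7; reducing to Smith normal form yields diagonal entries (1,1,1,1,1,1,1).

Reading off H_k = ker ∂_k / im ∂_{k+1}:

  H_0: rank C_0 − rank ∂_1 = 6 − 5 = 1, and the invariant factors of ∂_1 are all 1, so H_0 = Z.
  H_1: rank ker ∂_1 − rank ∂_2 = (12 − 5) − 7 = 0, and the invariant factors of ∂_2 are all 1, so H_1 = 0.
  H_2: rank ker ∂_2 − rank ∂_3 = (8 − 7) − 0 = 1, and there is no ∂_3, so H_2 = Z.

As a check, the Euler characteristic is 6 − 12 + 8 = 2, which agrees with 1 − 0 + 1 = 2.
(K is a triangulation of the 2-sphere S^2.)

Hence the Betti numbers are b_0 = 1, b_1 = 0, b_2 = 1.

b_0 = 1, b_1 = 0, b_2 = 1.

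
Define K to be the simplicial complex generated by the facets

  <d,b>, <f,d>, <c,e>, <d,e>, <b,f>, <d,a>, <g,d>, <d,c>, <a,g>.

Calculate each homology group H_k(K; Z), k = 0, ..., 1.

H_0 = Z,  H_1 = Z^3.

We work with the vertex ordering a < b < c < d < e < f < g. The simplices of K, each written with vertices in increasing order, are:

  0-simplices (7): a, b, c, d, e, f, g
  1-simplices (9): ad, ag, bd, bf, cd, ce, de, df, dg

giving chain groups C_0 ≅ Z^7, C_1 ≅ Z^9.

Boundary ∂_1: C_1 → C_0 maps an edge to its endpoints' difference, ∂[p,q] = q − p. For instance
  ∂cd = d − c.
The 7×9 boundary matrix has rank 6 and Smith normal form diag(1,1,1,1,1,1).

Computing H_k = (kernel of ∂_k) / (image of ∂_{k+1}):

  H_0: rank C_0 − rank ∂_1 = 7 − 6 = 1, and the invariant factors of ∂_1 are all 1, so H_0 = Z.
  H_1: rank ker ∂_1 − rank ∂_2 = (9 − 6) − 0 = 3, and there is no ∂_2, so H_1 = Z^3.

As a check, the Euler characteristic is 7 − 9 = -2, which agrees with 1 − 3 = -2.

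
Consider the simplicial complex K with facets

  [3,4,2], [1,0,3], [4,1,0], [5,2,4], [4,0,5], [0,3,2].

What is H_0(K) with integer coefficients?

H_0 = Z.

We work with the vertex ordering 0 < 1 < 2 < 3 < 4 < 5. The simplices of K, each written with vertices in increasing order, are:

  0-simplices (6): [0], [1], [2], [3], [4], [5]
  1-simplices (12): [0,1], [0,2], [0,3], [0,4], [0,5], [1,3], [1,4], [2,3], [2,4], [2,5], [3,4], [4,5]
  2-simplices (6): [0,1,3], [0,1,4], [0,2,3], [0,4,5], [2,3,4], [2,4,5]

so the chain groups are C_0 ≅ Z^6, C_1 ≅ Z^12, C_2 ≅ Z^6.

∂_1: C_1 → C_0 is given by ∂[p,q] = [q] − [p].
The 6×12 boundary matrix has rank 5 and Smith normal form diag(1,1,1,1,1).

Boundary ∂_2: C_2 → C_1 maps a triangle to the signed sum of its edges. For instance
  ∂[0,1,3] = [1,3] − [0,3] + [0,1],
  ∂[0,1,4] = [1,4] − [0,4] + [0,1].
As a 12×6 matrix over Z this has rank 6, with invariant factors (1,1,1,1,1,1).

From H_k ≅ ker(∂_k) / im(∂_{k+1}) we obtain:

  H_0: rank C_0 − rank ∂_1 = 6 − 5 = 1, and the invariant factors of ∂_1 are all 1, so H_0 ≅ Z.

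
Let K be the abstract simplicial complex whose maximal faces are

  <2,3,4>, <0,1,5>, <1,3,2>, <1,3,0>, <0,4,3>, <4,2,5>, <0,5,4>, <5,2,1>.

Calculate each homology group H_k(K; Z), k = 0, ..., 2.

H_0 = Z,  H_1 = 0,  H_2 = Z.

We work with the vertex ordering 0 < 1 < 2 < 3 < 4 < 5. The simplices of K, each written with vertices in increasing order, are:

  0-simplices (6): [0], [1], [2], [3], [4], [5]
  1-simplices (12): [0,1], [0,3], [0,4], [0,5], [1,2], [1,3], [1,5], [2,3], [2,4], [2,5], [3,4], [4,5]
  2-simplices (8): [0,1,3], [0,1,5], [0,3,4], [0,4,5], [1,2,3], [1,2,5], [2,3,4], [2,4,5]

giving chain groups C_0 ≅ Z^6, C_1 ≅ Z^12, C_2 ≅ Z^8.

The boundary map ∂_1: C_1 → C_0 sends each edge [p,q] (with p < q) to q − p.
This gives a 6×12 integer matrix of rank 5; reducing to Smith normal form yields diagonal entries (1,1,1,1,1).

∂_2: C_2 → C_1 sends each 2-simplex [p,q,r] to [q,r] − [p,r] + [p,q]. For instance
  ∂[0,4,5] = [4,5] − [0,5] + [0,4],
  ∂[2,3,4] = [3,4] − [2,4] + [2,3].
As a 12×8 matrix over Z this has rank 7, with invariant factors (1,1,1,1,1,1,1).

Reading off H_k = ker ∂_k / im ∂_{k+1}:

  H_0: rank C_0 − rank ∂_1 = 6 − 5 = 1, and the invariant factors of ∂_1 are all 1, so H_0 ≅ Z.
  H_1: rank ker ∂_1 − rank ∂_2 = (12 − 5) − 7 = 0, and the invariant factors of ∂_2 are all 1, so H_1 ≅ 0.
  H_2: rank ker ∂_2 − rank ∂_3 = (8 − 7) − 0 = 1, and there is no ∂_3, so H_2 ≅ Z.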